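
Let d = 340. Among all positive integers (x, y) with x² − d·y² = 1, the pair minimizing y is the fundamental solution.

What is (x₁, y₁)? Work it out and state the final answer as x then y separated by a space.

√340 = [18; 2,3,1,1,1,…,3,2,36, …], period ℓ=14 (even) → k=13
k=0  a_k=18  p_k/q_k = 18/1
k=1  a_k=2  p_k/q_k = 37/2
k=2  a_k=3  p_k/q_k = 129/7
…
k=4  a_k=1  p_k/q_k = 295/16
k=5  a_k=1  p_k/q_k = 461/25
k=6  a_k=1  p_k/q_k = 756/41
k=7  a_k=8  p_k/q_k = 6509/353
k=8  a_k=1  p_k/q_k = 7265/394
…
k=10  a_k=1  p_k/q_k = 21039/1141
k=11  a_k=1  p_k/q_k = 34813/1888
k=12  a_k=3  p_k/q_k = 125478/6805
k=13  a_k=2  p_k/q_k = 285769/15498
→ (285769, 15498).  Check: 285769²=81663921361, 340·15498²=81663921360, difference 1.

285769 15498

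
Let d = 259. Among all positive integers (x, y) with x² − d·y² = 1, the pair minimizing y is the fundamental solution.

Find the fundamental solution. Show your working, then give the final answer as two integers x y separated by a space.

√259 → a₀=16, period (10,1,2,3,4,3,2,1,10,32); ℓ=10 even so k=9
a_0=16:  p_0=16·1+0=16,  q_0=16·0+1=1
…
a_3=2:  p_3=2·177+161=515,  q_3=2·11+10=32
…
a_5=4:  p_5=4·1722+515=7403,  q_5=4·107+32=460
…
a_8=1:  p_8=1·55265+23931=79196,  q_8=1·3434+1487=4921
a_9=10:  p_9=10·79196+55265=847225,  q_9=10·4921+3434=52644
fundamental: x₁=847225, y₁=52644  (since 717790200625 − 259·2771390736 = 1)

847225 52644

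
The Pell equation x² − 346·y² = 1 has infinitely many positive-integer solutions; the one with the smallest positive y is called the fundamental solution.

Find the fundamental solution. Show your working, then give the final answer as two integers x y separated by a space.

17299 930

√346 = [18; 1,1,1,1,36, …], period ℓ=5 (odd) → k=9
step 0: (18, 1)  from 18·(1,0) + (0,1)
…
step 3: (56, 3)  from 1·(37,2) + (19,1)
step 4: (93, 5)  from 1·(56,3) + (37,2)
step 5: (3404, 183)  from 36·(93,5) + (56,3)
step 6: (3497, 188)  from 1·(3404,183) + (93,5)
…
step 8: (10398, 559)  from 1·(6901,371) + (3497,188)
step 9: (17299, 930)  from 1·(10398,559) + (6901,371)
→ (17299, 930).  Check: 17299²=299255401, 346·930²=299255400, difference 1.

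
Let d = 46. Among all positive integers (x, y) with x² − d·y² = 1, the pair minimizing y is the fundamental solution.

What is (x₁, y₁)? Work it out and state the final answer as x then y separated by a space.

24335 3588

√46 = [6; 1,3,1,1,2,6,2,1,1,3,1,12, …], period ℓ=12 (even) → k=11
i=0: a=6 ⇒ p=6, q=1
i=1: a=1 ⇒ p=7, q=1
…
i=7: a=2 ⇒ p=2150, q=317
i=8: a=1 ⇒ p=3147, q=464
…
i=10: a=3 ⇒ p=19038, q=2807
i=11: a=1 ⇒ p=24335, q=3588
→ (24335, 3588).  Check: 24335²=592192225, 46·3588²=592192224, difference 1.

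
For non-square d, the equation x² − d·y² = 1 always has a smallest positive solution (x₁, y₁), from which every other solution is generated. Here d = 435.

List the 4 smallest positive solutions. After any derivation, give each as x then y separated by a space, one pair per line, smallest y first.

146 7
42631 2044
12448106 596841
3634804321 174275528

d=435: √d = [20; 1,5,1,40] (ℓ=4, even), read p_3/q_3
k=0  a_k=20  p_k/q_k = 20/1
k=1  a_k=1  p_k/q_k = 21/1
k=2  a_k=5  p_k/q_k = 125/6
k=3  a_k=1  p_k/q_k = 146/7
fundamental: x₁=146, y₁=7  (since 21316 − 435·49 = 1)
n=2: (146,7)∘(146,7) = (146·146+435·7·7, 146·7+7·146) = (42631,2044)
n=3: (42631,2044)∘(146,7) = (146·42631+435·7·2044, 146·2044+7·42631) = (12448106,596841)
n=4: (12448106,596841)∘(146,7) = (146·12448106+435·7·596841, 146·596841+7·12448106) = (3634804321,174275528)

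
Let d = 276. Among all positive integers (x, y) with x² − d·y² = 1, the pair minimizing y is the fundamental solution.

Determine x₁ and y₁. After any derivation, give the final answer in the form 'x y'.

7775 468

√276 = [16; 1,1,1,1,2,2,2,1,1,1,1,32, …], period ℓ=12 (even) → k=11
i=0: a=16 ⇒ p=16, q=1
i=1: a=1 ⇒ p=17, q=1
…
i=3: a=1 ⇒ p=50, q=3
i=4: a=1 ⇒ p=83, q=5
i=5: a=2 ⇒ p=216, q=13
i=6: a=2 ⇒ p=515, q=31
i=7: a=2 ⇒ p=1246, q=75
i=8: a=1 ⇒ p=1761, q=106
i=9: a=1 ⇒ p=3007, q=181
i=10: a=1 ⇒ p=4768, q=287
i=11: a=1 ⇒ p=7775, q=468
fundamental: x₁=7775, y₁=468  (since 60450625 − 276·219024 = 1)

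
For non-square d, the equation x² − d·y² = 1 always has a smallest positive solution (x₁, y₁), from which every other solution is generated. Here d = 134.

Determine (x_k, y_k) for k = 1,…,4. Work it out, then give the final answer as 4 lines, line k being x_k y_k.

145925 12606
42588211249 3679061100
12429369452874725 1073733982022394
3627511474778900280001 313369262649556627800

d=134: √d = [11; 1,1,2,1,3,…,1,1,22] (ℓ=14, even), read p_13/q_13
a_0=11:  p_0=11·1+0=11,  q_0=11·0+1=1
…
a_2=1:  p_2=1·12+11=23,  q_2=1·1+1=2
…
a_10=1:  p_10=1·17630+4503=22133,  q_10=1·1523+389=1912
…
a_12=1:  p_12=1·61896+22133=84029,  q_12=1·5347+1912=7259
a_13=1:  p_13=1·84029+61896=145925,  q_13=1·7259+5347=12606
fundamental: x₁=145925, y₁=12606  (since 21294105625 − 134·158911236 = 1)
n=2: (145925,12606)∘(145925,12606) = (145925·145925+134·12606·12606, 145925·12606+12606·145925) = (42588211249,3679061100)
n=3: (42588211249,3679061100)∘(145925,12606) = (145925·42588211249+134·12606·3679061100, 145925·3679061100+12606·42588211249) = (12429369452874725,1073733982022394)
n=4: (12429369452874725,1073733982022394)∘(145925,12606) = (145925·12429369452874725+134·12606·1073733982022394, 145925·1073733982022394+12606·12429369452874725) = (3627511474778900280001,313369262649556627800)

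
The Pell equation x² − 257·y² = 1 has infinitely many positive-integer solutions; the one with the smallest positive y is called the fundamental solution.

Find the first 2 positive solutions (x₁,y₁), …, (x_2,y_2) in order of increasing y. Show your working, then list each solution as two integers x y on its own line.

d=257: √d = [16; 32] (ℓ=1, odd), read p_1/q_1
step 0: (16, 1)  from 16·(1,0) + (0,1)
step 1: (513, 32)  from 32·(16,1) + (1,0)
→ (513, 32).  Check: 513²=263169, 257·32²=263168, difference 1.
k=2:  x_2 = 513·513+257·32·32 = 526337,  y_2 = 513·32+32·513 = 32832

513 32
526337 32832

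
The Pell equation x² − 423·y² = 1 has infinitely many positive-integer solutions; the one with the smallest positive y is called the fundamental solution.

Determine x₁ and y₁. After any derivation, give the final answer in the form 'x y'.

[20; 1,1,3,4,3,1,1,40] for √423; ℓ=8 ⇒ convergent index 7
a_0=20:  p_0=20·1+0=20,  q_0=20·0+1=1
a_1=1:  p_1=1·20+1=21,  q_1=1·1+0=1
a_2=1:  p_2=1·21+20=41,  q_2=1·1+1=2
a_3=3:  p_3=3·41+21=144,  q_3=3·2+1=7
a_4=4:  p_4=4·144+41=617,  q_4=4·7+2=30
…
a_6=1:  p_6=1·1995+617=2612,  q_6=1·97+30=127
a_7=1:  p_7=1·2612+1995=4607,  q_7=1·127+97=224
→ (4607, 224).  Check: 4607²=21224449, 423·224²=21224448, difference 1.

4607 224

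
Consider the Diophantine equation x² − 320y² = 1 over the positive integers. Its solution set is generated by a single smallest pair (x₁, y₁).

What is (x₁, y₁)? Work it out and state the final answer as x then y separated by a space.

161 9

[17; 1,7,1,34] for √320; ℓ=4 ⇒ convergent index 3
a_0=17:  p_0=17·1+0=17,  q_0=17·0+1=1
…
a_2=7:  p_2=7·18+17=143,  q_2=7·1+1=8
a_3=1:  p_3=1·143+18=161,  q_3=1·8+1=9
(x₁, y₁) = (161, 9);  161² − 320·9² = 1 ✓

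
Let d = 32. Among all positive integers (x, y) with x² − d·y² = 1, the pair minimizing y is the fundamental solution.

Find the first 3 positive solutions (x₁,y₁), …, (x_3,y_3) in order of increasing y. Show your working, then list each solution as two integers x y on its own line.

√32 → a₀=5, period (1,1,1,10); ℓ=4 even so k=3
a_0=5:  p_0=5·1+0=5,  q_0=5·0+1=1
…
a_2=1:  p_2=1·6+5=11,  q_2=1·1+1=2
a_3=1:  p_3=1·11+6=17,  q_3=1·2+1=3
fundamental: x₁=17, y₁=3  (since 289 − 32·9 = 1)
(17+3√32)^2 = 577 + 102√32
(17+3√32)^3 = 19601 + 3465√32

17 3
577 102
19601 3465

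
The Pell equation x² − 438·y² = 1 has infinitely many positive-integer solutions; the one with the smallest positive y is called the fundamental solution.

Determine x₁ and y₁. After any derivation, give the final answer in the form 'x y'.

[20; 1,12,1,40] for √438; ℓ=4 ⇒ convergent index 3
k=0  a_k=20  p_k/q_k = 20/1
…
k=2  a_k=12  p_k/q_k = 272/13
k=3  a_k=1  p_k/q_k = 293/14
fundamental: x₁=293, y₁=14  (since 85849 − 438·196 = 1)

293 14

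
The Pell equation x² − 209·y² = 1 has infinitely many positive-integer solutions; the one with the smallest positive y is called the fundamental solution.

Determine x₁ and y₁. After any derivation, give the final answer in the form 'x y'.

46551 3220

√209 → a₀=14, period (2,5,3,2,3,5,2,28); ℓ=8 even so k=7
k=0  a_k=14  p_k/q_k = 14/1
k=1  a_k=2  p_k/q_k = 29/2
k=2  a_k=5  p_k/q_k = 159/11
k=3  a_k=3  p_k/q_k = 506/35
…
k=6  a_k=5  p_k/q_k = 21266/1471
k=7  a_k=2  p_k/q_k = 46551/3220
(x₁, y₁) = (46551, 3220);  46551² − 209·3220² = 1 ✓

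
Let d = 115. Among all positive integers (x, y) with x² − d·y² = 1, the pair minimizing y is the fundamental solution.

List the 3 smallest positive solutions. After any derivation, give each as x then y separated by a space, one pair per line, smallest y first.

√115 = [10; 1,2,1,1,1,1,1,2,1,20, …], period ℓ=10 (even) → k=9
k=0  a_k=10  p_k/q_k = 10/1
k=1  a_k=1  p_k/q_k = 11/1
…
k=4  a_k=1  p_k/q_k = 75/7
…
k=6  a_k=1  p_k/q_k = 193/18
…
k=8  a_k=2  p_k/q_k = 815/76
k=9  a_k=1  p_k/q_k = 1126/105
→ (1126, 105).  Check: 1126²=1267876, 115·105²=1267875, difference 1.
k=2:  x_2 = 1126·1126+115·105·105 = 2535751,  y_2 = 1126·105+105·1126 = 236460
k=3:  x_3 = 1126·2535751+115·105·236460 = 5710510126,  y_3 = 1126·236460+105·2535751 = 532507815

1126 105
2535751 236460
5710510126 532507815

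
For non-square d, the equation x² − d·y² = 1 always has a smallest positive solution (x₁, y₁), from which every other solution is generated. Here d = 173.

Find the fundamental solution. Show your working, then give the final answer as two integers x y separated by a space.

d=173: √d = [13; 6,1,1,6,26] (ℓ=5, odd), read p_9/q_9
a_0=13:  p_0=13·1+0=13,  q_0=13·0+1=1
a_1=6:  p_1=6·13+1=79,  q_1=6·1+0=6
a_2=1:  p_2=1·79+13=92,  q_2=1·6+1=7
a_3=1:  p_3=1·92+79=171,  q_3=1·7+6=13
…
a_7=1:  p_7=1·176552+29239=205791,  q_7=1·13423+2223=15646
a_8=1:  p_8=1·205791+176552=382343,  q_8=1·15646+13423=29069
a_9=6:  p_9=6·382343+205791=2499849,  q_9=6·29069+15646=190060
fundamental: x₁=2499849, y₁=190060  (since 6249245022801 − 173·36122803600 = 1)

2499849 190060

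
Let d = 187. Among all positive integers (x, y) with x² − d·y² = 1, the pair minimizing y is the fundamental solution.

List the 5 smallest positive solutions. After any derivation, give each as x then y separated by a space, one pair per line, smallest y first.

1682 123
5658247 413772
19034341226 1391928885
64031518226017 4682448355368
215402008277979962 15751754875529067

√187 = [13; 1,2,13,2,1,26, …], period ℓ=6 (even) → k=5
a_0=13:  p_0=13·1+0=13,  q_0=13·0+1=1
…
a_4=2:  p_4=2·547+41=1135,  q_4=2·40+3=83
a_5=1:  p_5=1·1135+547=1682,  q_5=1·83+40=123
fundamental: x₁=1682, y₁=123  (since 2829124 − 187·15129 = 1)
(1682+123√187)^2 = 5658247 + 413772√187
(1682+123√187)^3 = 19034341226 + 1391928885√187
(1682+123√187)^4 = 64031518226017 + 4682448355368√187
(1682+123√187)^5 = 215402008277979962 + 15751754875529067√187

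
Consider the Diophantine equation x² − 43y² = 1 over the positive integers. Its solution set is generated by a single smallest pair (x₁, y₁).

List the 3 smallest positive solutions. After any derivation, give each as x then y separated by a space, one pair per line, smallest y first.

√43 = [6; 1,1,3,1,5,1,3,1,1,12, …], period ℓ=10 (even) → k=9
step 0: (6, 1)  from 6·(1,0) + (0,1)
step 1: (7, 1)  from 1·(6,1) + (1,0)
step 2: (13, 2)  from 1·(7,1) + (6,1)
step 3: (46, 7)  from 3·(13,2) + (7,1)
…
step 5: (341, 52)  from 5·(59,9) + (46,7)
step 6: (400, 61)  from 1·(341,52) + (59,9)
step 7: (1541, 235)  from 3·(400,61) + (341,52)
step 8: (1941, 296)  from 1·(1541,235) + (400,61)
step 9: (3482, 531)  from 1·(1941,296) + (1541,235)
fundamental: x₁=3482, y₁=531  (since 12124324 − 43·281961 = 1)
(3482+531√43)^2 = 24248647 + 3697884√43
(3482+531√43)^3 = 168867574226 + 25752063645√43

3482 531
24248647 3697884
168867574226 25752063645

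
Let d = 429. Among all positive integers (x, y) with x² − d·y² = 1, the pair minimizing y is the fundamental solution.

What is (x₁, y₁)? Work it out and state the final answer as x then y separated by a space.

√429 → a₀=20, period (1,2,2,9,1,12,1,9,2,2,1,40); ℓ=12 even so k=11
a_0=20:  p_0=20·1+0=20,  q_0=20·0+1=1
…
a_3=2:  p_3=2·62+21=145,  q_3=2·3+1=7
…
a_10=2:  p_10=2·438459+208718=1085636,  q_10=2·21169+10077=52415
a_11=1:  p_11=1·1085636+438459=1524095,  q_11=1·52415+21169=73584
(x₁, y₁) = (1524095, 73584);  1524095² − 429·73584² = 1 ✓

1524095 73584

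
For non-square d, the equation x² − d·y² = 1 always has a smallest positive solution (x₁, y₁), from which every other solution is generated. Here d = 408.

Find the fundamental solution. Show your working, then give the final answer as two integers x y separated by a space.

√408 → a₀=20, period (5,40); ℓ=2 even so k=1
step 0: (20, 1)  from 20·(1,0) + (0,1)
step 1: (101, 5)  from 5·(20,1) + (1,0)
→ (101, 5).  Check: 101²=10201, 408·5²=10200, difference 1.

101 5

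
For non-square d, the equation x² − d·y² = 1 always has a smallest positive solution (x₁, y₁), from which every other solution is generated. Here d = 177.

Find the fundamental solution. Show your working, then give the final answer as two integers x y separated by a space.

√177 → a₀=13, period (3,3,2,8,2,3,3,26); ℓ=8 even so k=7
a_0=13:  p_0=13·1+0=13,  q_0=13·0+1=1
a_1=3:  p_1=3·13+1=40,  q_1=3·1+0=3
…
a_3=2:  p_3=2·133+40=306,  q_3=2·10+3=23
a_4=8:  p_4=8·306+133=2581,  q_4=8·23+10=194
a_5=2:  p_5=2·2581+306=5468,  q_5=2·194+23=411
a_6=3:  p_6=3·5468+2581=18985,  q_6=3·411+194=1427
a_7=3:  p_7=3·18985+5468=62423,  q_7=3·1427+411=4692
(x₁, y₁) = (62423, 4692);  62423² − 177·4692² = 1 ✓

62423 4692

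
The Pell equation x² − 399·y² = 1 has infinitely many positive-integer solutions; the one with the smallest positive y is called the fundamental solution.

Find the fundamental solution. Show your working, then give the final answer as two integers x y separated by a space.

√399 → a₀=19, period (1,38); ℓ=2 even so k=1
k=0  a_k=19  p_k/q_k = 19/1
k=1  a_k=1  p_k/q_k = 20/1
(x₁, y₁) = (20, 1);  20² − 399·1² = 1 ✓

20 1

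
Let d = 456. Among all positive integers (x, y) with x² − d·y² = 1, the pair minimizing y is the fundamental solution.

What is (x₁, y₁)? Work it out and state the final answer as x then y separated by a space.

1025 48

d=456: √d = [21; 2,1,4,1,2,42] (ℓ=6, even), read p_5/q_5
a_0=21:  p_0=21·1+0=21,  q_0=21·0+1=1
…
a_2=1:  p_2=1·43+21=64,  q_2=1·2+1=3
a_3=4:  p_3=4·64+43=299,  q_3=4·3+2=14
a_4=1:  p_4=1·299+64=363,  q_4=1·14+3=17
a_5=2:  p_5=2·363+299=1025,  q_5=2·17+14=48
fundamental: x₁=1025, y₁=48  (since 1050625 − 456·2304 = 1)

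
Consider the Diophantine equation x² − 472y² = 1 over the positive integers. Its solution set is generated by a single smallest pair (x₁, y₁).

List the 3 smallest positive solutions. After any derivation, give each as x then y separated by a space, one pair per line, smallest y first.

√472 → a₀=21, period (1,2,1,1,1,…,2,1,42); ℓ=14 even so k=13
a_0=21:  p_0=21·1+0=21,  q_0=21·0+1=1
a_1=1:  p_1=1·21+1=22,  q_1=1·1+0=1
a_2=2:  p_2=2·22+21=65,  q_2=2·1+1=3
a_3=1:  p_3=1·65+22=87,  q_3=1·3+1=4
a_4=1:  p_4=1·87+65=152,  q_4=1·4+3=7
a_5=1:  p_5=1·152+87=239,  q_5=1·7+4=11
a_6=4:  p_6=4·239+152=1108,  q_6=4·11+7=51
a_7=5:  p_7=5·1108+239=5779,  q_7=5·51+11=266
a_8=4:  p_8=4·5779+1108=24224,  q_8=4·266+51=1115
a_9=1:  p_9=1·24224+5779=30003,  q_9=1·1115+266=1381
a_10=1:  p_10=1·30003+24224=54227,  q_10=1·1381+1115=2496
…
a_12=2:  p_12=2·84230+54227=222687,  q_12=2·3877+2496=10250
a_13=1:  p_13=1·222687+84230=306917,  q_13=1·10250+3877=14127
fundamental: x₁=306917, y₁=14127  (since 94198044889 − 472·199572129 = 1)
(306917+14127√472)^2 = 188396089777 + 8671632918√472
(306917+14127√472)^3 = 115643925371868101 + 5322943120573485√472

306917 14127
188396089777 8671632918
115643925371868101 5322943120573485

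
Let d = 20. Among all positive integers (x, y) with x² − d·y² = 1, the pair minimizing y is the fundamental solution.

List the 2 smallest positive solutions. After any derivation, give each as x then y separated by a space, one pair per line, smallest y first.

9 2
161 36

√20 = [4; 2,8, …], period ℓ=2 (even) → k=1
a_0=4:  p_0=4·1+0=4,  q_0=4·0+1=1
a_1=2:  p_1=2·4+1=9,  q_1=2·1+0=2
→ (9, 2).  Check: 9²=81, 20·2²=80, difference 1.
n=2: (9,2)∘(9,2) = (9·9+20·2·2, 9·2+2·9) = (161,36)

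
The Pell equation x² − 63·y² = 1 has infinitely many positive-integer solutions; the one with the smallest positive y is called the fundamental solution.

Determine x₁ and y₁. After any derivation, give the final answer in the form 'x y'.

8 1

[7; 1,14] for √63; ℓ=2 ⇒ convergent index 1
step 0: (7, 1)  from 7·(1,0) + (0,1)
step 1: (8, 1)  from 1·(7,1) + (1,0)
→ (8, 1).  Check: 8²=64, 63·1²=63, difference 1.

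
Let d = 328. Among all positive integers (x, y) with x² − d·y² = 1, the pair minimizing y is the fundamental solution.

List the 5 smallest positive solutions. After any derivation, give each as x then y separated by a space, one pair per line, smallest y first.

163 9
53137 2934
17322499 956475
5647081537 311807916
1840931258563 101648424141

√328 = [18; 9,36, …], period ℓ=2 (even) → k=1
a_0=18:  p_0=18·1+0=18,  q_0=18·0+1=1
a_1=9:  p_1=9·18+1=163,  q_1=9·1+0=9
→ (163, 9).  Check: 163²=26569, 328·9²=26568, difference 1.
n=2: (163,9)∘(163,9) = (163·163+328·9·9, 163·9+9·163) = (53137,2934)
n=3: (53137,2934)∘(163,9) = (163·53137+328·9·2934, 163·2934+9·53137) = (17322499,956475)
n=4: (17322499,956475)∘(163,9) = (163·17322499+328·9·956475, 163·956475+9·17322499) = (5647081537,311807916)
n=5: (5647081537,311807916)∘(163,9) = (163·5647081537+328·9·311807916, 163·311807916+9·5647081537) = (1840931258563,101648424141)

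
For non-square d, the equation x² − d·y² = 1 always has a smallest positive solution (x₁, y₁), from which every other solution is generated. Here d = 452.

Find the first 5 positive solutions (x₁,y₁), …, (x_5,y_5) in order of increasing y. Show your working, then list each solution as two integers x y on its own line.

1204353 56648
2900932297217 136448377488
6987493029899166849 328664025545553880
16830816386073401651890177 791655010315592455701792
40540488414026331506287881514113 1906864173276900777578095047272

[21; 3,1,5,3,10,3,5,1,3,42] for √452; ℓ=10 ⇒ convergent index 9
a_0=21:  p_0=21·1+0=21,  q_0=21·0+1=1
…
a_3=5:  p_3=5·85+64=489,  q_3=5·4+3=23
a_4=3:  p_4=3·489+85=1552,  q_4=3·23+4=73
…
a_6=3:  p_6=3·16009+1552=49579,  q_6=3·753+73=2332
…
a_8=1:  p_8=1·263904+49579=313483,  q_8=1·12413+2332=14745
a_9=3:  p_9=3·313483+263904=1204353,  q_9=3·14745+12413=56648
→ (1204353, 56648).  Check: 1204353²=1450466148609, 452·56648²=1450466148608, difference 1.
(1204353+56648√452)^2 = 2900932297217 + 136448377488√452
(1204353+56648√452)^3 = 6987493029899166849 + 328664025545553880√452
(1204353+56648√452)^4 = 16830816386073401651890177 + 791655010315592455701792√452
(1204353+56648√452)^5 = 40540488414026331506287881514113 + 1906864173276900777578095047272√452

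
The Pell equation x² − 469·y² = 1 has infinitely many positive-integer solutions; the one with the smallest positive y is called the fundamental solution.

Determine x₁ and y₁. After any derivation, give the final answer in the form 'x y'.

[21; 1,1,1,10,6,10,1,1,1,42] for √469; ℓ=10 ⇒ convergent index 9
a_0=21:  p_0=21·1+0=21,  q_0=21·0+1=1
a_1=1:  p_1=1·21+1=22,  q_1=1·1+0=1
…
a_4=10:  p_4=10·65+43=693,  q_4=10·3+2=32
a_5=6:  p_5=6·693+65=4223,  q_5=6·32+3=195
a_6=10:  p_6=10·4223+693=42923,  q_6=10·195+32=1982
…
a_8=1:  p_8=1·47146+42923=90069,  q_8=1·2177+1982=4159
a_9=1:  p_9=1·90069+47146=137215,  q_9=1·4159+2177=6336
fundamental: x₁=137215, y₁=6336  (since 18827956225 − 469·40144896 = 1)

137215 6336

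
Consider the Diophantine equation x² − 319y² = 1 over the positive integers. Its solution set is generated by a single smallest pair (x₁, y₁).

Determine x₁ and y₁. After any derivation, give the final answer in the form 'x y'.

12901780 722361

√319 = [17; 1,6,5,1,4,…,6,1,34, …], period ℓ=14 (even) → k=13
step 0: (17, 1)  from 17·(1,0) + (0,1)
…
step 4: (768, 43)  from 1·(643,36) + (125,7)
…
step 6: (11913, 667)  from 3·(3715,208) + (768,43)
…
step 8: (58797, 3292)  from 3·(15628,875) + (11913,667)
step 9: (250816, 14043)  from 4·(58797,3292) + (15628,875)
…
step 12: (11102899, 621643)  from 6·(1798881,100718) + (309613,17335)
step 13: (12901780, 722361)  from 1·(11102899,621643) + (1798881,100718)
→ (12901780, 722361).  Check: 12901780²=166455927168400, 319·722361²=166455927168399, difference 1.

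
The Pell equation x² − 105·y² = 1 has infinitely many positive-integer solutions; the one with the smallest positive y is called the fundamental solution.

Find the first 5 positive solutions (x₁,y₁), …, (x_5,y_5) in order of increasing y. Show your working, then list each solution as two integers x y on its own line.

41 4
3361 328
275561 26892
22592641 2204816
1852321001 180768020

d=105: √d = [10; 4,20] (ℓ=2, even), read p_1/q_1
a_0=10:  p_0=10·1+0=10,  q_0=10·0+1=1
a_1=4:  p_1=4·10+1=41,  q_1=4·1+0=4
fundamental: x₁=41, y₁=4  (since 1681 − 105·16 = 1)
(x_2, y_2) = (41·41 + 105·4·4, 41·4 + 4·41) = (3361, 328)
(x_3, y_3) = (41·3361 + 105·4·328, 41·328 + 4·3361) = (275561, 26892)
(x_4, y_4) = (41·275561 + 105·4·26892, 41·26892 + 4·275561) = (22592641, 2204816)
(x_5, y_5) = (41·22592641 + 105·4·2204816, 41·2204816 + 4·22592641) = (1852321001, 180768020)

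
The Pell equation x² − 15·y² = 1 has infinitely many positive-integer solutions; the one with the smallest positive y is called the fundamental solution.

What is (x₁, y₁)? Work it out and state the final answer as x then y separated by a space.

4 1

d=15: √d = [3; 1,6] (ℓ=2, even), read p_1/q_1
i=0: a=3 ⇒ p=3, q=1
i=1: a=1 ⇒ p=4, q=1
fundamental: x₁=4, y₁=1  (since 16 − 15·1 = 1)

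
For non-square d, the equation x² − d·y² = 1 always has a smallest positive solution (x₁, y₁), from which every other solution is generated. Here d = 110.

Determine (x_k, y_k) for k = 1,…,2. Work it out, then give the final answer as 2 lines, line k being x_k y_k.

√110 → a₀=10, period (2,20); ℓ=2 even so k=1
k=0  a_k=10  p_k/q_k = 10/1
k=1  a_k=2  p_k/q_k = 21/2
fundamental: x₁=21, y₁=2  (since 441 − 110·4 = 1)
k=2:  x_2 = 21·21+110·2·2 = 881,  y_2 = 21·2+2·21 = 84

21 2
881 84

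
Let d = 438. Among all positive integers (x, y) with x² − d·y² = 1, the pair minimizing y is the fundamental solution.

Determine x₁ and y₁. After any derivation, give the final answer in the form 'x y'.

293 14

[20; 1,12,1,40] for √438; ℓ=4 ⇒ convergent index 3
k=0  a_k=20  p_k/q_k = 20/1
k=1  a_k=1  p_k/q_k = 21/1
k=2  a_k=12  p_k/q_k = 272/13
k=3  a_k=1  p_k/q_k = 293/14
→ (293, 14).  Check: 293²=85849, 438·14²=85848, difference 1.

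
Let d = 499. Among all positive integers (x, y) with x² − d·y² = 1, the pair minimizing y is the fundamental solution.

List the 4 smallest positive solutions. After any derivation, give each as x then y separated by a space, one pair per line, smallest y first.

4490 201
40320199 1804980
362075382530 16208720199
3251436894799201 145554305582040

[22; 2,1,21,1,2,44] for √499; ℓ=6 ⇒ convergent index 5
a_0=22:  p_0=22·1+0=22,  q_0=22·0+1=1
…
a_3=21:  p_3=21·67+45=1452,  q_3=21·3+2=65
a_4=1:  p_4=1·1452+67=1519,  q_4=1·65+3=68
a_5=2:  p_5=2·1519+1452=4490,  q_5=2·68+65=201
(x₁, y₁) = (4490, 201);  4490² − 499·201² = 1 ✓
(4490+201√499)^2 = 40320199 + 1804980√499
(4490+201√499)^3 = 362075382530 + 16208720199√499
(4490+201√499)^4 = 3251436894799201 + 145554305582040√499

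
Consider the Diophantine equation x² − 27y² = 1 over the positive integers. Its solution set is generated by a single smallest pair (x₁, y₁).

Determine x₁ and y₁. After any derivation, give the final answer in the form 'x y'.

26 5

√27 = [5; 5,10, …], period ℓ=2 (even) → k=1
i=0: a=5 ⇒ p=5, q=1
i=1: a=5 ⇒ p=26, q=5
fundamental: x₁=26, y₁=5  (since 676 − 27·25 = 1)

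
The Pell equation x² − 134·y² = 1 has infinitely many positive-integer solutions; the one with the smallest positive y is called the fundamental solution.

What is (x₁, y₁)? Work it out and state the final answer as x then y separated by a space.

145925 12606

√134 → a₀=11, period (1,1,2,1,3,…,1,1,22); ℓ=14 even so k=13
step 0: (11, 1)  from 11·(1,0) + (0,1)
…
step 4: (81, 7)  from 1·(58,5) + (23,2)
step 5: (301, 26)  from 3·(81,7) + (58,5)
step 6: (382, 33)  from 1·(301,26) + (81,7)
step 7: (4121, 356)  from 10·(382,33) + (301,26)
step 8: (4503, 389)  from 1·(4121,356) + (382,33)
…
step 11: (61896, 5347)  from 2·(22133,1912) + (17630,1523)
step 12: (84029, 7259)  from 1·(61896,5347) + (22133,1912)
step 13: (145925, 12606)  from 1·(84029,7259) + (61896,5347)
→ (145925, 12606).  Check: 145925²=21294105625, 134·12606²=21294105624, difference 1.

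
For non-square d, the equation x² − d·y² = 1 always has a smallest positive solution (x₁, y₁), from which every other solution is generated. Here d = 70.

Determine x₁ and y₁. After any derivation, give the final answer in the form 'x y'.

[8; 2,1,2,1,2,16] for √70; ℓ=6 ⇒ convergent index 5
a_0=8:  p_0=8·1+0=8,  q_0=8·0+1=1
…
a_4=1:  p_4=1·67+25=92,  q_4=1·8+3=11
a_5=2:  p_5=2·92+67=251,  q_5=2·11+8=30
fundamental: x₁=251, y₁=30  (since 63001 − 70·900 = 1)

251 30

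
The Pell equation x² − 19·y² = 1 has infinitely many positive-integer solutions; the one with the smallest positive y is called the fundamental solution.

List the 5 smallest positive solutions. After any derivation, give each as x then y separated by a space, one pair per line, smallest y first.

[4; 2,1,3,1,2,8] for √19; ℓ=6 ⇒ convergent index 5
k=0  a_k=4  p_k/q_k = 4/1
k=1  a_k=2  p_k/q_k = 9/2
…
k=3  a_k=3  p_k/q_k = 48/11
k=4  a_k=1  p_k/q_k = 61/14
k=5  a_k=2  p_k/q_k = 170/39
→ (170, 39).  Check: 170²=28900, 19·39²=28899, difference 1.
(170+39√19)^2 = 57799 + 13260√19
(170+39√19)^3 = 19651490 + 4508361√19
(170+39√19)^4 = 6681448801 + 1532829480√19
(170+39√19)^5 = 2271672940850 + 521157514839√19

170 39
57799 13260
19651490 4508361
6681448801 1532829480
2271672940850 521157514839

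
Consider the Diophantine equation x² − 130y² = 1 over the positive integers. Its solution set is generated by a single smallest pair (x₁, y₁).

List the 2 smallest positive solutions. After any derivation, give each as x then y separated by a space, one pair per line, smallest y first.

6499 570
84474001 7408860

[11; 2,2,22] for √130; ℓ=3 ⇒ convergent index 5
a_0=11:  p_0=11·1+0=11,  q_0=11·0+1=1
…
a_3=22:  p_3=22·57+23=1277,  q_3=22·5+2=112
a_4=2:  p_4=2·1277+57=2611,  q_4=2·112+5=229
a_5=2:  p_5=2·2611+1277=6499,  q_5=2·229+112=570
fundamental: x₁=6499, y₁=570  (since 42237001 − 130·324900 = 1)
k=2:  x_2 = 6499·6499+130·570·570 = 84474001,  y_2 = 6499·570+570·6499 = 7408860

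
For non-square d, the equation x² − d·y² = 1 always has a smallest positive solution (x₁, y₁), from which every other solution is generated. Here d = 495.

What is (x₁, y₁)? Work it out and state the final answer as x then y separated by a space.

89 4

√495 → a₀=22, period (4,44); ℓ=2 even so k=1
k=0  a_k=22  p_k/q_k = 22/1
k=1  a_k=4  p_k/q_k = 89/4
fundamental: x₁=89, y₁=4  (since 7921 − 495·16 = 1)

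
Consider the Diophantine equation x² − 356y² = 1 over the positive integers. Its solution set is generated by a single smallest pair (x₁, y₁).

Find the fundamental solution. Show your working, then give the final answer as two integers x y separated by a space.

500001 26500

√356 → a₀=18, period (1,6,1,1,2,…,6,1,36); ℓ=14 even so k=13
step 0: (18, 1)  from 18·(1,0) + (0,1)
…
step 2: (132, 7)  from 6·(19,1) + (18,1)
…
step 4: (283, 15)  from 1·(151,8) + (132,7)
…
step 7: (8717, 462)  from 8·(1000,53) + (717,38)
…
step 12: (433982, 23001)  from 6·(66019,3499) + (37868,2007)
step 13: (500001, 26500)  from 1·(433982,23001) + (66019,3499)
fundamental: x₁=500001, y₁=26500  (since 250001000001 − 356·702250000 = 1)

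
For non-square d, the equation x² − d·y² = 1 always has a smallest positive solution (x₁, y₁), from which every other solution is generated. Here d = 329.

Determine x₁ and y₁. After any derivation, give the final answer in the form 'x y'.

2376415 131016

[18; 7,4,2,1,1,4,1,1,2,4,7,36] for √329; ℓ=12 ⇒ convergent index 11
k=0  a_k=18  p_k/q_k = 18/1
…
k=2  a_k=4  p_k/q_k = 526/29
k=3  a_k=2  p_k/q_k = 1179/65
…
k=6  a_k=4  p_k/q_k = 13241/730
…
k=9  a_k=2  p_k/q_k = 74857/4127
k=10  a_k=4  p_k/q_k = 328794/18127
k=11  a_k=7  p_k/q_k = 2376415/131016
(x₁, y₁) = (2376415, 131016);  2376415² − 329·131016² = 1 ✓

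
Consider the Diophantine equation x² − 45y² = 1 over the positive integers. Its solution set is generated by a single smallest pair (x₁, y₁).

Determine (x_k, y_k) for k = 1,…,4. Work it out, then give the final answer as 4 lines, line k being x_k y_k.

161 24
51841 7728
16692641 2488392
5374978561 801254496

√45 → a₀=6, period (1,2,2,2,1,12); ℓ=6 even so k=5
step 0: (6, 1)  from 6·(1,0) + (0,1)
…
step 2: (20, 3)  from 2·(7,1) + (6,1)
step 3: (47, 7)  from 2·(20,3) + (7,1)
step 4: (114, 17)  from 2·(47,7) + (20,3)
step 5: (161, 24)  from 1·(114,17) + (47,7)
fundamental: x₁=161, y₁=24  (since 25921 − 45·576 = 1)
n=2: (161,24)∘(161,24) = (161·161+45·24·24, 161·24+24·161) = (51841,7728)
n=3: (51841,7728)∘(161,24) = (161·51841+45·24·7728, 161·7728+24·51841) = (16692641,2488392)
n=4: (16692641,2488392)∘(161,24) = (161·16692641+45·24·2488392, 161·2488392+24·16692641) = (5374978561,801254496)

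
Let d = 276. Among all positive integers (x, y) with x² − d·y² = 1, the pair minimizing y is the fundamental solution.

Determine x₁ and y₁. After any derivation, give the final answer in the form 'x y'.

7775 468

√276 → a₀=16, period (1,1,1,1,2,2,2,1,1,1,1,32); ℓ=12 even so k=11
i=0: a=16 ⇒ p=16, q=1
i=1: a=1 ⇒ p=17, q=1
…
i=3: a=1 ⇒ p=50, q=3
…
i=5: a=2 ⇒ p=216, q=13
…
i=7: a=2 ⇒ p=1246, q=75
…
i=9: a=1 ⇒ p=3007, q=181
i=10: a=1 ⇒ p=4768, q=287
i=11: a=1 ⇒ p=7775, q=468
(x₁, y₁) = (7775, 468);  7775² − 276·468² = 1 ✓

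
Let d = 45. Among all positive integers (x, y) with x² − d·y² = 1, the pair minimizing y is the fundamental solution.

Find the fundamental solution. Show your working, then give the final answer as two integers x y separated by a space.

√45 → a₀=6, period (1,2,2,2,1,12); ℓ=6 even so k=5
a_0=6:  p_0=6·1+0=6,  q_0=6·0+1=1
…
a_2=2:  p_2=2·7+6=20,  q_2=2·1+1=3
…
a_4=2:  p_4=2·47+20=114,  q_4=2·7+3=17
a_5=1:  p_5=1·114+47=161,  q_5=1·17+7=24
fundamental: x₁=161, y₁=24  (since 25921 − 45·576 = 1)

161 24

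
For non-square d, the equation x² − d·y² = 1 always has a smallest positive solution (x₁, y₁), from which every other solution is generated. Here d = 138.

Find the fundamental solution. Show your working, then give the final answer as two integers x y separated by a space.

47 4

√138 = [11; 1,2,1,22, …], period ℓ=4 (even) → k=3
i=0: a=11 ⇒ p=11, q=1
…
i=2: a=2 ⇒ p=35, q=3
i=3: a=1 ⇒ p=47, q=4
→ (47, 4).  Check: 47²=2209, 138·4²=2208, difference 1.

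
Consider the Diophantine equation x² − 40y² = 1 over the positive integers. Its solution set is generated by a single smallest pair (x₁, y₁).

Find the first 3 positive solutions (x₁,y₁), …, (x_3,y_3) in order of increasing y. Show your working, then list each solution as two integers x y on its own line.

√40 → a₀=6, period (3,12); ℓ=2 even so k=1
i=0: a=6 ⇒ p=6, q=1
i=1: a=3 ⇒ p=19, q=3
→ (19, 3).  Check: 19²=361, 40·3²=360, difference 1.
n=2: (19,3)∘(19,3) = (19·19+40·3·3, 19·3+3·19) = (721,114)
n=3: (721,114)∘(19,3) = (19·721+40·3·114, 19·114+3·721) = (27379,4329)

19 3
721 114
27379 4329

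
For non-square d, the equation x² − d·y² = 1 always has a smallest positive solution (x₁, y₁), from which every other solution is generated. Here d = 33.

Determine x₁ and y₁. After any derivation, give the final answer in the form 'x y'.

23 4

√33 = [5; 1,2,1,10, …], period ℓ=4 (even) → k=3
k=0  a_k=5  p_k/q_k = 5/1
k=1  a_k=1  p_k/q_k = 6/1
k=2  a_k=2  p_k/q_k = 17/3
k=3  a_k=1  p_k/q_k = 23/4
(x₁, y₁) = (23, 4);  23² − 33·4² = 1 ✓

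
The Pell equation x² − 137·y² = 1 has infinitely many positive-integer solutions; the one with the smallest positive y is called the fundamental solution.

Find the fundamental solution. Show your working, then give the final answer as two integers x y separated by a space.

d=137: √d = [11; 1,2,2,1,1,2,2,1,22] (ℓ=9, odd), read p_17/q_17
i=0: a=11 ⇒ p=11, q=1
…
i=2: a=2 ⇒ p=35, q=3
i=3: a=2 ⇒ p=82, q=7
i=4: a=1 ⇒ p=117, q=10
…
i=6: a=2 ⇒ p=515, q=44
i=7: a=2 ⇒ p=1229, q=105
i=8: a=1 ⇒ p=1744, q=149
i=9: a=22 ⇒ p=39597, q=3383
i=10: a=1 ⇒ p=41341, q=3532
i=11: a=2 ⇒ p=122279, q=10447
i=12: a=2 ⇒ p=285899, q=24426
i=13: a=1 ⇒ p=408178, q=34873
i=14: a=1 ⇒ p=694077, q=59299
…
i=16: a=2 ⇒ p=4286741, q=366241
i=17: a=1 ⇒ p=6083073, q=519712
(x₁, y₁) = (6083073, 519712);  6083073² − 137·519712² = 1 ✓

6083073 519712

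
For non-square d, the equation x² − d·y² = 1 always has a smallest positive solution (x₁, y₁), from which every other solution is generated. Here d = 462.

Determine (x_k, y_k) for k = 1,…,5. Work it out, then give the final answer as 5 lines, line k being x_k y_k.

43 2
3697 172
317899 14790
27335617 1271768
2350545163 109357258

√462 → a₀=21, period (2,42); ℓ=2 even so k=1
i=0: a=21 ⇒ p=21, q=1
i=1: a=2 ⇒ p=43, q=2
→ (43, 2).  Check: 43²=1849, 462·2²=1848, difference 1.
(x_2, y_2) = (43·43 + 462·2·2, 43·2 + 2·43) = (3697, 172)
(x_3, y_3) = (43·3697 + 462·2·172, 43·172 + 2·3697) = (317899, 14790)
(x_4, y_4) = (43·317899 + 462·2·14790, 43·14790 + 2·317899) = (27335617, 1271768)
(x_5, y_5) = (43·27335617 + 462·2·1271768, 43·1271768 + 2·27335617) = (2350545163, 109357258)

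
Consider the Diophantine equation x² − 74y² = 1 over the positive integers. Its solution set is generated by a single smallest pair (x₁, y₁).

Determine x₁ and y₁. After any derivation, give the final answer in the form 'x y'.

3699 430

d=74: √d = [8; 1,1,1,1,16] (ℓ=5, odd), read p_9/q_9
a_0=8:  p_0=8·1+0=8,  q_0=8·0+1=1
a_1=1:  p_1=1·8+1=9,  q_1=1·1+0=1
a_2=1:  p_2=1·9+8=17,  q_2=1·1+1=2
a_3=1:  p_3=1·17+9=26,  q_3=1·2+1=3
…
a_5=16:  p_5=16·43+26=714,  q_5=16·5+3=83
a_6=1:  p_6=1·714+43=757,  q_6=1·83+5=88
a_7=1:  p_7=1·757+714=1471,  q_7=1·88+83=171
a_8=1:  p_8=1·1471+757=2228,  q_8=1·171+88=259
a_9=1:  p_9=1·2228+1471=3699,  q_9=1·259+171=430
fundamental: x₁=3699, y₁=430  (since 13682601 − 74·184900 = 1)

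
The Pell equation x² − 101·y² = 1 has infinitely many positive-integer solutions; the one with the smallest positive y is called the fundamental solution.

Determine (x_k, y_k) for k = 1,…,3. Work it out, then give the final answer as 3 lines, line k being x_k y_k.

d=101: √d = [10; 20] (ℓ=1, odd), read p_1/q_1
a_0=10:  p_0=10·1+0=10,  q_0=10·0+1=1
a_1=20:  p_1=20·10+1=201,  q_1=20·1+0=20
→ (201, 20).  Check: 201²=40401, 101·20²=40400, difference 1.
(201+20√101)^2 = 80801 + 8040√101
(201+20√101)^3 = 32481801 + 3232060√101

201 20
80801 8040
32481801 3232060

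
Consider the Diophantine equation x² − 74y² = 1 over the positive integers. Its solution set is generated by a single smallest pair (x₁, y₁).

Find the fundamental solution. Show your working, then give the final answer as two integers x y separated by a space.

3699 430

d=74: √d = [8; 1,1,1,1,16] (ℓ=5, odd), read p_9/q_9
i=0: a=8 ⇒ p=8, q=1
i=1: a=1 ⇒ p=9, q=1
i=2: a=1 ⇒ p=17, q=2
i=3: a=1 ⇒ p=26, q=3
i=4: a=1 ⇒ p=43, q=5
i=5: a=16 ⇒ p=714, q=83
i=6: a=1 ⇒ p=757, q=88
i=7: a=1 ⇒ p=1471, q=171
i=8: a=1 ⇒ p=2228, q=259
i=9: a=1 ⇒ p=3699, q=430
fundamental: x₁=3699, y₁=430  (since 13682601 − 74·184900 = 1)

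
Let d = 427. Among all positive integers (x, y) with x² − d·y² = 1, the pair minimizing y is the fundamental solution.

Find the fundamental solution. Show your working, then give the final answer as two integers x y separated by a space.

[20; 1,1,1,40] for √427; ℓ=4 ⇒ convergent index 3
a_0=20:  p_0=20·1+0=20,  q_0=20·0+1=1
a_1=1:  p_1=1·20+1=21,  q_1=1·1+0=1
a_2=1:  p_2=1·21+20=41,  q_2=1·1+1=2
a_3=1:  p_3=1·41+21=62,  q_3=1·2+1=3
fundamental: x₁=62, y₁=3  (since 3844 − 427·9 = 1)

62 3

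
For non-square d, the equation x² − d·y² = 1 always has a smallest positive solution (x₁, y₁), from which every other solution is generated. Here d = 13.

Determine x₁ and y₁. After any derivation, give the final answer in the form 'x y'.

649 180

d=13: √d = [3; 1,1,1,1,6] (ℓ=5, odd), read p_9/q_9
i=0: a=3 ⇒ p=3, q=1
i=1: a=1 ⇒ p=4, q=1
…
i=3: a=1 ⇒ p=11, q=3
i=4: a=1 ⇒ p=18, q=5
i=5: a=6 ⇒ p=119, q=33
…
i=8: a=1 ⇒ p=393, q=109
i=9: a=1 ⇒ p=649, q=180
→ (649, 180).  Check: 649²=421201, 13·180²=421200, difference 1.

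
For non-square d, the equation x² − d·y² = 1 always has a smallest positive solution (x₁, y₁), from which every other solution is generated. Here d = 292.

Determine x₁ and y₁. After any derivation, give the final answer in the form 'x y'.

2281249 133500

√292 → a₀=17, period (11,2,1,3,8,3,1,2,11,34); ℓ=10 even so k=9
step 0: (17, 1)  from 17·(1,0) + (0,1)
step 1: (188, 11)  from 11·(17,1) + (1,0)
…
step 3: (581, 34)  from 1·(393,23) + (188,11)
…
step 5: (17669, 1034)  from 8·(2136,125) + (581,34)
step 6: (55143, 3227)  from 3·(17669,1034) + (2136,125)
…
step 8: (200767, 11749)  from 2·(72812,4261) + (55143,3227)
step 9: (2281249, 133500)  from 11·(200767,11749) + (72812,4261)
→ (2281249, 133500).  Check: 2281249²=5204097000001, 292·133500²=5204097000000, difference 1.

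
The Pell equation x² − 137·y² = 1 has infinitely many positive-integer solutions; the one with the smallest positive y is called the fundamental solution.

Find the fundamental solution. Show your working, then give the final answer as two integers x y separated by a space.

6083073 519712

√137 → a₀=11, period (1,2,2,1,1,2,2,1,22); ℓ=9 odd so k=17
a_0=11:  p_0=11·1+0=11,  q_0=11·0+1=1
a_1=1:  p_1=1·11+1=12,  q_1=1·1+0=1
a_2=2:  p_2=2·12+11=35,  q_2=2·1+1=3
a_3=2:  p_3=2·35+12=82,  q_3=2·3+1=7
a_4=1:  p_4=1·82+35=117,  q_4=1·7+3=10
…
a_6=2:  p_6=2·199+117=515,  q_6=2·17+10=44
a_7=2:  p_7=2·515+199=1229,  q_7=2·44+17=105
…
a_11=2:  p_11=2·41341+39597=122279,  q_11=2·3532+3383=10447
a_12=2:  p_12=2·122279+41341=285899,  q_12=2·10447+3532=24426
a_13=1:  p_13=1·285899+122279=408178,  q_13=1·24426+10447=34873
a_14=1:  p_14=1·408178+285899=694077,  q_14=1·34873+24426=59299
a_15=2:  p_15=2·694077+408178=1796332,  q_15=2·59299+34873=153471
a_16=2:  p_16=2·1796332+694077=4286741,  q_16=2·153471+59299=366241
a_17=1:  p_17=1·4286741+1796332=6083073,  q_17=1·366241+153471=519712
fundamental: x₁=6083073, y₁=519712  (since 37003777123329 − 137·270100562944 = 1)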